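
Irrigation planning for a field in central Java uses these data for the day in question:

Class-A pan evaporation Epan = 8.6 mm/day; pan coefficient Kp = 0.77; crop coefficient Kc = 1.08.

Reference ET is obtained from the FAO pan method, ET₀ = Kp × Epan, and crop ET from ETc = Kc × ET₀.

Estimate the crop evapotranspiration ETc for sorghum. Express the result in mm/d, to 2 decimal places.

ET₀ = 0.77 × 8.6 = 6.6220 mm/d
ETc = Kc × ET₀ = 1.08 × 6.6220 = 7.1518 mm/d

7.15 mm/d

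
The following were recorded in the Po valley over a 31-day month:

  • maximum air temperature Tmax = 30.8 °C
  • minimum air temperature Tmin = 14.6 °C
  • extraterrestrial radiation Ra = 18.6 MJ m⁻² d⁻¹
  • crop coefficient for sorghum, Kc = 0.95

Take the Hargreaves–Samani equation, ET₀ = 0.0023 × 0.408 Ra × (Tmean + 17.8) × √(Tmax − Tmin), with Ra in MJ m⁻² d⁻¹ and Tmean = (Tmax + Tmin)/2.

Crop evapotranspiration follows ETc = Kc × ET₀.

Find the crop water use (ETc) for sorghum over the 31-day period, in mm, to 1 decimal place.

83.8 mm

Tmean = (30.8 + 14.6)/2 = 22.70 °C
0.408 Ra = 0.408 × 18.6 = 7.5888 mm/d equivalent
ET₀ = 0.0023 × 7.5888 × (22.70 + 17.8) × √16.2 = 0.0023 × 7.5888 × 40.50 × 4.0249 = 2.8452 mm/d
ETc = Kc × ET₀ = 0.95 × 2.8452 = 2.7029 mm/d
Over 31 days: 2.7029 × 31 = 83.790 mm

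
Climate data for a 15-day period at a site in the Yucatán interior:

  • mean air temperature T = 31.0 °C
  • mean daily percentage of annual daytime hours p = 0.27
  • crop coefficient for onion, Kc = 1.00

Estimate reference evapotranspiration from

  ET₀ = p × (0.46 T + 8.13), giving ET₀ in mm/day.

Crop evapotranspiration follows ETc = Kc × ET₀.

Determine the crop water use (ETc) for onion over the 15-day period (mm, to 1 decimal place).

ET₀ = 0.27 × (0.46 × 31.0 + 8.13) = 0.27 × 22.390 = 6.0453 mm/d
ETc = Kc × ET₀ = 1.00 × 6.0453 = 6.0453 mm/d
Over 15 days: 6.0453 × 15 = 90.680 mm

90.7 mm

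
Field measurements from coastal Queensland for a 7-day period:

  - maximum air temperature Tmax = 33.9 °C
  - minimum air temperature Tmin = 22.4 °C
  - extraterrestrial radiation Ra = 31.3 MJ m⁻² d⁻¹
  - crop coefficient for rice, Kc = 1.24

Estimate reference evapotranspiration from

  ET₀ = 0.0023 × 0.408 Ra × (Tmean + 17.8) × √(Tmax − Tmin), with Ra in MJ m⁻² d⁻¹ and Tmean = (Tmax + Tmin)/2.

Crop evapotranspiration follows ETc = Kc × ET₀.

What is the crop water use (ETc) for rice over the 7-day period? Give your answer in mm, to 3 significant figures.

Tmean = (33.9 + 22.4)/2 = 28.15 °C
0.408 Ra = 0.408 × 31.3 = 12.7704 mm/d equivalent
ET₀ = 0.0023 × 12.7704 × (28.15 + 17.8) × √11.5 = 0.0023 × 12.7704 × 45.95 × 3.3912 = 4.5769 mm/d
ETc = Kc × ET₀ = 1.24 × 4.5769 = 5.6754 mm/d
Over 7 days: 5.6754 × 7 = 39.728 mm

39.7 mm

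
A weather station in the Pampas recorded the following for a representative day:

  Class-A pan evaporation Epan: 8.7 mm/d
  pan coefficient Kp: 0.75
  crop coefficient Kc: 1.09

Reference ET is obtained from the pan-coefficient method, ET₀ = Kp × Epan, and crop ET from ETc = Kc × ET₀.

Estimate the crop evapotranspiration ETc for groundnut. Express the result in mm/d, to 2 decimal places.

7.11 mm/d

ET₀ = 0.75 × 8.7 = 6.5250 mm/d
ETc = Kc × ET₀ = 1.09 × 6.5250 = 7.1123 mm/d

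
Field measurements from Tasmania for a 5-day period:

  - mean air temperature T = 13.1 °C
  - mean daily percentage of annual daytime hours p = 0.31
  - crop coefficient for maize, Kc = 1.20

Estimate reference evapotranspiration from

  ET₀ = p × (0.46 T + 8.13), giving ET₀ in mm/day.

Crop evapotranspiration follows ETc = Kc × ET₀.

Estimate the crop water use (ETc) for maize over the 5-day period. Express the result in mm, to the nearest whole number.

26 mm

ET₀ = 0.31 × (0.46 × 13.1 + 8.13) = 0.31 × 14.156 = 4.3884 mm/d
ETc = Kc × ET₀ = 1.20 × 4.3884 = 5.2661 mm/d
Over 5 days: 5.2661 × 5 = 26.331 mm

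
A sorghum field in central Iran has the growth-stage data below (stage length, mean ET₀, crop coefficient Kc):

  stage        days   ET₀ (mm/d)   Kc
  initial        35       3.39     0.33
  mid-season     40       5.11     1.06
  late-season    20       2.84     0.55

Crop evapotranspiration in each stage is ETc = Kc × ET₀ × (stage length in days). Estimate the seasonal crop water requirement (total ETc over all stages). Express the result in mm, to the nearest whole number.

287 mm

initial: 0.33 × 3.39 × 35 = 39.15 mm
mid-season: 1.06 × 5.11 × 40 = 216.66 mm
late-season: 0.55 × 2.84 × 20 = 31.24 mm
Seasonal total = 287.05 mm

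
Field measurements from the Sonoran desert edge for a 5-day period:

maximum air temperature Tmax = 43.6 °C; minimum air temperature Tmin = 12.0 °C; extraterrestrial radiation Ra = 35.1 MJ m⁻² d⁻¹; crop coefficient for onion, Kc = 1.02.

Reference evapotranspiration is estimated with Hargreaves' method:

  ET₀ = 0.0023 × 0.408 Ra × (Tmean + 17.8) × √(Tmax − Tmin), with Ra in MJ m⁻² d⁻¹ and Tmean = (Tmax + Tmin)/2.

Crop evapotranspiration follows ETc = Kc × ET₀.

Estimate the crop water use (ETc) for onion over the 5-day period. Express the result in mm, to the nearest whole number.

Tmean = (43.6 + 12.0)/2 = 27.80 °C
0.408 Ra = 0.408 × 35.1 = 14.3208 mm/d equivalent
ET₀ = 0.0023 × 14.3208 × (27.80 + 17.8) × √31.6 = 0.0023 × 14.3208 × 45.60 × 5.6214 = 8.4431 mm/d
ETc = Kc × ET₀ = 1.02 × 8.4431 = 8.6120 mm/d
Over 5 days: 8.6120 × 5 = 43.060 mm

43 mm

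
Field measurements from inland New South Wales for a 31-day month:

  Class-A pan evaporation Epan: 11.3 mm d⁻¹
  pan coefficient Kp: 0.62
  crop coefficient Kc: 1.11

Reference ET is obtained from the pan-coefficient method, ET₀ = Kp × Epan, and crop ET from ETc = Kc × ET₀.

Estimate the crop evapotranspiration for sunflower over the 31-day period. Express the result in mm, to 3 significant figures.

241 mm

ET₀ = 0.62 × 11.3 = 7.0060 mm/d
ETc = Kc × ET₀ = 1.11 × 7.0060 = 7.7767 mm/d
Over 31 days: 7.7767 × 31 = 241.078 mm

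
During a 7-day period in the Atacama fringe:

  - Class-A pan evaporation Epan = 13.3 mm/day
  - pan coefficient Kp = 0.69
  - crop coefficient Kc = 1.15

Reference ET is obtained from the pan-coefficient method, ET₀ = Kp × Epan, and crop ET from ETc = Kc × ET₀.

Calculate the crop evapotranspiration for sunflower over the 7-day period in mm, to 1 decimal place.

ET₀ = 0.69 × 13.3 = 9.1770 mm/d
ETc = Kc × ET₀ = 1.15 × 9.1770 = 10.5536 mm/d
Over 7 days: 10.5536 × 7 = 73.875 mm

73.9 mm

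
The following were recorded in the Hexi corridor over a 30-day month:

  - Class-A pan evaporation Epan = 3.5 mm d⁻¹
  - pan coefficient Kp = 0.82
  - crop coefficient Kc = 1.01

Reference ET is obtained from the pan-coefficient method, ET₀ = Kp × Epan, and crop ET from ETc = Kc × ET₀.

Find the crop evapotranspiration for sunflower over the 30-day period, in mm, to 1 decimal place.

87.0 mm

ET₀ = 0.82 × 3.5 = 2.8700 mm/d
ETc = Kc × ET₀ = 1.01 × 2.8700 = 2.8987 mm/d
Over 30 days: 2.8987 × 30 = 86.961 mm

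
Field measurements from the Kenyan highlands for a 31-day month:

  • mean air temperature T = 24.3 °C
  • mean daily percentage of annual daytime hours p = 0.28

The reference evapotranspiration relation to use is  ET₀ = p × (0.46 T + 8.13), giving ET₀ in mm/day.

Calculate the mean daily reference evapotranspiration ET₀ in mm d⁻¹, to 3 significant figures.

ET₀ = 0.28 × (0.46 × 24.3 + 8.13) = 0.28 × 19.308 = 5.4062 mm/d

5.41 mm d⁻¹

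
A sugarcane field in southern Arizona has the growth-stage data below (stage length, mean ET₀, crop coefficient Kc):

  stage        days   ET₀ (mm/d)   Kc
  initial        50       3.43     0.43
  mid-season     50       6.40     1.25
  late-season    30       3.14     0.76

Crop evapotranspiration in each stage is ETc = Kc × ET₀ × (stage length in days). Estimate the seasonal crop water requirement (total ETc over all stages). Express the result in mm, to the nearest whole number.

initial: 0.43 × 3.43 × 50 = 73.75 mm
mid-season: 1.25 × 6.40 × 50 = 400.00 mm
late-season: 0.76 × 3.14 × 30 = 71.59 mm
Seasonal total = 545.34 mm

545 mm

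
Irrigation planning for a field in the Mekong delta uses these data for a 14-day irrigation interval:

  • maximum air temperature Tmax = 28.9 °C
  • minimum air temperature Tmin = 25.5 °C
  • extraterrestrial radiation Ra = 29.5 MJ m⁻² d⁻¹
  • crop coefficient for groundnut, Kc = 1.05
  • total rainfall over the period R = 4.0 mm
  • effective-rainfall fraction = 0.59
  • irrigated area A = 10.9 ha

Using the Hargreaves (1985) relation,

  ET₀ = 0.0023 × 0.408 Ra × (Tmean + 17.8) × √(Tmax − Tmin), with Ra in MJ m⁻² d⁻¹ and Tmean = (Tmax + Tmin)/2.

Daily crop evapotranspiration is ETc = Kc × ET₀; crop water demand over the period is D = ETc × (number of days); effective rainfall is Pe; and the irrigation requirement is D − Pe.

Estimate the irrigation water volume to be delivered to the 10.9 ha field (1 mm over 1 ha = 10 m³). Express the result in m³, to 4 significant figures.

3423 m³

Tmean = (28.9 + 25.5)/2 = 27.20 °C
0.408 Ra = 0.408 × 29.5 = 12.0360 mm/d equivalent
ET₀ = 0.0023 × 12.0360 × (27.20 + 17.8) × √3.4 = 0.0023 × 12.0360 × 45.00 × 1.8439 = 2.2970 mm/d
ETc = Kc × ET₀ = 1.05 × 2.2970 = 2.4119 mm/d
Crop demand D = ETc × 14 d = 2.4119 × 14 = 33.767 mm
Pe = 0.59 × 4.0 = 2.360 mm
D − Pe = 33.767 − 2.360 = 31.407 mm
Volume = 31.407 mm × 10.9 ha × 10 = 3423.4 m³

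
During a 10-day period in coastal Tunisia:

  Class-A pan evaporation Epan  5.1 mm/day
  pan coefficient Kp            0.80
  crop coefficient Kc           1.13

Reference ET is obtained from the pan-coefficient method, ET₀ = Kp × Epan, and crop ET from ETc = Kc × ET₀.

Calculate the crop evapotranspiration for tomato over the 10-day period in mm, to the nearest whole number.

46 mm

ET₀ = 0.80 × 5.1 = 4.0800 mm/d
ETc = Kc × ET₀ = 1.13 × 4.0800 = 4.6104 mm/d
Over 10 days: 4.6104 × 10 = 46.104 mm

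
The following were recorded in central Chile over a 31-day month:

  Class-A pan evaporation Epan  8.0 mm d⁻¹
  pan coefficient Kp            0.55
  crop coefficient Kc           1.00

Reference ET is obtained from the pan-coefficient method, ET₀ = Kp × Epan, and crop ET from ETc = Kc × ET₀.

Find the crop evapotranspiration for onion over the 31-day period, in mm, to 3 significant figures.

ET₀ = 0.55 × 8.0 = 4.4000 mm/d
ETc = Kc × ET₀ = 1.00 × 4.4000 = 4.4000 mm/d
Over 31 days: 4.4000 × 31 = 136.400 mm

136 mm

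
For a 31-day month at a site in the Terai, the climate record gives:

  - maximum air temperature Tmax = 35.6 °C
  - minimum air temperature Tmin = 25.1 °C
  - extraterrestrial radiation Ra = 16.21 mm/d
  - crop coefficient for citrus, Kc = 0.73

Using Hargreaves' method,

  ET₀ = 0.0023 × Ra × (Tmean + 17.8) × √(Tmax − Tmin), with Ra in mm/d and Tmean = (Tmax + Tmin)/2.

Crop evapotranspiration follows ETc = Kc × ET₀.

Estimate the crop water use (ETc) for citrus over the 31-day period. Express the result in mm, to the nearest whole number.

132 mm

Tmean = (35.6 + 25.1)/2 = 30.35 °C
ET₀ = 0.0023 × 16.21 × (30.35 + 17.8) × √10.5 = 0.0023 × 16.21 × 48.15 × 3.2404 = 5.8171 mm/d
ETc = Kc × ET₀ = 0.73 × 5.8171 = 4.2465 mm/d
Over 31 days: 4.2465 × 31 = 131.642 mm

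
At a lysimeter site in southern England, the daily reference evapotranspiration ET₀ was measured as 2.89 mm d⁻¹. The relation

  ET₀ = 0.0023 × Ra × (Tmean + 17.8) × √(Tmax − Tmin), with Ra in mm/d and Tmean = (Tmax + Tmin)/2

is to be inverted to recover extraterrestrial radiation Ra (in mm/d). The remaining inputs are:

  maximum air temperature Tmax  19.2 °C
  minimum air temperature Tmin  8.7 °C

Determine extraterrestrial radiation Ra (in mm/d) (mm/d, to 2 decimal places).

Tmean = 13.95 °C; √ΔT = 3.2404
Ra = ET₀ / [0.0023 × (Tmean+17.8) × √ΔT] = 2.89 / (0.0023 × 31.75 × 3.2404) = 12.213 mm/d

12.21 mm/d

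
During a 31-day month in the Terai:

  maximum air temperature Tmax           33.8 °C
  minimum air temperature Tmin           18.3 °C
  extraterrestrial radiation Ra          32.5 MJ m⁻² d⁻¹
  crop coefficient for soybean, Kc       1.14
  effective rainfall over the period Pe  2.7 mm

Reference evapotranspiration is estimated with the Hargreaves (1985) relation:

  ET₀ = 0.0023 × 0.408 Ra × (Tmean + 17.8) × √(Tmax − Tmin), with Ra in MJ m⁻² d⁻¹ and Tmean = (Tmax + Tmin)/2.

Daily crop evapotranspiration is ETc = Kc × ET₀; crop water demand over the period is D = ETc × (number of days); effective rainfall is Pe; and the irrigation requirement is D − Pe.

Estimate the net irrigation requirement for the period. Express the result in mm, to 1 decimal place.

Tmean = (33.8 + 18.3)/2 = 26.05 °C
0.408 Ra = 0.408 × 32.5 = 13.2600 mm/d equivalent
ET₀ = 0.0023 × 13.2600 × (26.05 + 17.8) × √15.5 = 0.0023 × 13.2600 × 43.85 × 3.9370 = 5.2651 mm/d
ETc = Kc × ET₀ = 1.14 × 5.2651 = 6.0022 mm/d
Crop demand D = ETc × 31 d = 6.0022 × 31 = 186.068 mm
D − Pe = 186.068 − 2.7 = 183.368 mm

183.4 mm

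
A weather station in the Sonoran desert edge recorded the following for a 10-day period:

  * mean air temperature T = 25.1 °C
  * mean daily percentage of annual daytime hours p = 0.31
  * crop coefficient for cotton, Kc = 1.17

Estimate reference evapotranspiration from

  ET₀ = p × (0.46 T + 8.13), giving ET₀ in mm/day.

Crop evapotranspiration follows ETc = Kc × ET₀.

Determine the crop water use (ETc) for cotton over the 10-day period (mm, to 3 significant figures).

ET₀ = 0.31 × (0.46 × 25.1 + 8.13) = 0.31 × 19.676 = 6.0996 mm/d
ETc = Kc × ET₀ = 1.17 × 6.0996 = 7.1365 mm/d
Over 10 days: 7.1365 × 10 = 71.365 mm

71.4 mm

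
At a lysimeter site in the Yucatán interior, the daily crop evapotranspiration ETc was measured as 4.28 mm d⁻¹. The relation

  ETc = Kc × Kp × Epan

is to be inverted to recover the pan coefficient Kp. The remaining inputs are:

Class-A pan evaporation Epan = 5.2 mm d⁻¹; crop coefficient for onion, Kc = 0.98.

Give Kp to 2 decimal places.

0.84

ETc = Kc × Kp × Epan  ⇒  Kp = ETc / (Kc × Epan)
Kp = 4.28 / (0.98 × 5.2) = 4.28 / 5.096 = 0.8399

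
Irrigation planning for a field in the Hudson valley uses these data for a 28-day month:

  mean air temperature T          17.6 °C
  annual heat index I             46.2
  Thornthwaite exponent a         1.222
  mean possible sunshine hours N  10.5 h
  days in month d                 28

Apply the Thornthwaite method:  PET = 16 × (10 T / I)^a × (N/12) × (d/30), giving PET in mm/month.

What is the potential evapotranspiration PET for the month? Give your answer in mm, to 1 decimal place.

67.0 mm

10T/I = 10 × 17.6 / 46.2 = 3.8095
(10T/I)^a = 3.8095^1.222 = 5.1265
Uncorrected PET = 16 × 5.1265 = 82.024 mm
Correction = (N/12)(d/30) = (10.5/12)(28/30) = 0.8167
PET = 82.024 × 0.8167 = 66.989 mm/month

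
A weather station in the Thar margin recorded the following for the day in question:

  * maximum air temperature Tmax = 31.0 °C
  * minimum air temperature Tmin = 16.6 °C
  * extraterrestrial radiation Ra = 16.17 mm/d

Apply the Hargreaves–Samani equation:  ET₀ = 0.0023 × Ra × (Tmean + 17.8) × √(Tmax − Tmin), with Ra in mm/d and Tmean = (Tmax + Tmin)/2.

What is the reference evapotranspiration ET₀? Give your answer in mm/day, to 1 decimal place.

Tmean = (31.0 + 16.6)/2 = 23.80 °C
ET₀ = 0.0023 × 16.17 × (23.80 + 17.8) × √14.4 = 0.0023 × 16.17 × 41.60 × 3.7947 = 5.8710 mm/d

5.9 mm/day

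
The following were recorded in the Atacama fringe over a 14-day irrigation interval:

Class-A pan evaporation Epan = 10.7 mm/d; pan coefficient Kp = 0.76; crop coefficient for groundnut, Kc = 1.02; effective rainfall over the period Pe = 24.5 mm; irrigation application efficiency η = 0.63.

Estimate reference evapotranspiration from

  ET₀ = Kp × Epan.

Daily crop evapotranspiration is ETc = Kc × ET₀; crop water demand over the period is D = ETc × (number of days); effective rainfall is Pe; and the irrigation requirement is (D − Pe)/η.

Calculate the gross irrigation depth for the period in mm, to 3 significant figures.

145 mm

ET₀ = 0.76 × 10.7 = 8.1320 mm/d
ETc = Kc × ET₀ = 1.02 × 8.1320 = 8.2946 mm/d
Crop demand D = ETc × 14 d = 8.2946 × 14 = 116.124 mm
D − Pe = 116.124 − 24.5 = 91.624 mm
Gross irrigation = 91.624 / 0.63 = 145.435 mm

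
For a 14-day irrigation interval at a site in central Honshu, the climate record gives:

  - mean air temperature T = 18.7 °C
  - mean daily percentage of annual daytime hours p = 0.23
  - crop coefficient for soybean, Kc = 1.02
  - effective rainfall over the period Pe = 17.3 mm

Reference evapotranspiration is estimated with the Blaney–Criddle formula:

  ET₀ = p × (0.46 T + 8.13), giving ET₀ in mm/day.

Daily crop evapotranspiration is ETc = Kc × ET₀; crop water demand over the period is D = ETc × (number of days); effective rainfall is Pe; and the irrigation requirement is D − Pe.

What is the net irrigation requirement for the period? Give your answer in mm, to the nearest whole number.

ET₀ = 0.23 × (0.46 × 18.7 + 8.13) = 0.23 × 16.732 = 3.8484 mm/d
ETc = Kc × ET₀ = 1.02 × 3.8484 = 3.9254 mm/d
Crop demand D = ETc × 14 d = 3.9254 × 14 = 54.956 mm
D − Pe = 54.956 − 17.3 = 37.656 mm

38 mm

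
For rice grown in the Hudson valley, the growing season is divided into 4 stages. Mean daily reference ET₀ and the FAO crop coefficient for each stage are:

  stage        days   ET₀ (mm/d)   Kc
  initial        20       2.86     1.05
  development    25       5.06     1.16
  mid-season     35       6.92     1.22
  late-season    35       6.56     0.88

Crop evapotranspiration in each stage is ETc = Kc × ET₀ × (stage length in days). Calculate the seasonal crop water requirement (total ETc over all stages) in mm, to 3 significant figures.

704 mm

initial: 1.05 × 2.86 × 20 = 60.06 mm
development: 1.16 × 5.06 × 25 = 146.74 mm
mid-season: 1.22 × 6.92 × 35 = 295.48 mm
late-season: 0.88 × 6.56 × 35 = 202.05 mm
Seasonal total = 704.33 mm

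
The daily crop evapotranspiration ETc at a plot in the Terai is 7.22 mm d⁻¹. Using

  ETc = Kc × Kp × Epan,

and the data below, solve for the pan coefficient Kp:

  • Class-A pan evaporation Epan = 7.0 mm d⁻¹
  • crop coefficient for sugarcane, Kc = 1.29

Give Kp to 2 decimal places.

ETc = Kc × Kp × Epan  ⇒  Kp = ETc / (Kc × Epan)
Kp = 7.22 / (1.29 × 7.0) = 7.22 / 9.030 = 0.7996

0.80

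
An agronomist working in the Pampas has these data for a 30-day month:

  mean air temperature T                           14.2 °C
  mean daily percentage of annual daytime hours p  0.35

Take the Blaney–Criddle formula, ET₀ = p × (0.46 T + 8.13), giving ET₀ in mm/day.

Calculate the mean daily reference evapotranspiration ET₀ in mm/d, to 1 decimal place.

5.1 mm/d

ET₀ = 0.35 × (0.46 × 14.2 + 8.13) = 0.35 × 14.662 = 5.1317 mm/d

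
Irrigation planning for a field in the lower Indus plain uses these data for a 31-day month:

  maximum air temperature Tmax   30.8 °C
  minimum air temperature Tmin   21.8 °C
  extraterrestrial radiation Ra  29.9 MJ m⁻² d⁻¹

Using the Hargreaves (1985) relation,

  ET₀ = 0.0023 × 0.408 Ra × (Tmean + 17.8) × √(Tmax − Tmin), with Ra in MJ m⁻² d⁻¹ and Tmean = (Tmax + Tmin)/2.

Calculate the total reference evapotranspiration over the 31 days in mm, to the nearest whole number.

Tmean = (30.8 + 21.8)/2 = 26.30 °C
0.408 Ra = 0.408 × 29.9 = 12.1992 mm/d equivalent
ET₀ = 0.0023 × 12.1992 × (26.30 + 17.8) × √9.0 = 0.0023 × 12.1992 × 44.10 × 3.0000 = 3.7121 mm/d
Over 31 days: 3.7121 × 31 = 115.075 mm

115 mm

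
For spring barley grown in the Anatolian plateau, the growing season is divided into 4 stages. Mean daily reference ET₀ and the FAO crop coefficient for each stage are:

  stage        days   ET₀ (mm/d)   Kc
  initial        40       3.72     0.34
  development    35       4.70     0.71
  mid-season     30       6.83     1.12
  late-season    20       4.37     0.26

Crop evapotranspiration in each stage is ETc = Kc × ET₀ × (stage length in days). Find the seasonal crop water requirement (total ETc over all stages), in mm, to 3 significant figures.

initial: 0.34 × 3.72 × 40 = 50.59 mm
development: 0.71 × 4.70 × 35 = 116.80 mm
mid-season: 1.12 × 6.83 × 30 = 229.49 mm
late-season: 0.26 × 4.37 × 20 = 22.72 mm
Seasonal total = 419.60 mm

420 mm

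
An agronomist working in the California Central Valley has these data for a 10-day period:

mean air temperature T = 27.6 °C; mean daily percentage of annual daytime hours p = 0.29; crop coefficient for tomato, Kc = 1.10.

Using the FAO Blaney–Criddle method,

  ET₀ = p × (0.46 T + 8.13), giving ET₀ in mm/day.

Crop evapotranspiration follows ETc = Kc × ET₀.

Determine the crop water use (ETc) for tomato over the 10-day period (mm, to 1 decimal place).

66.4 mm

ET₀ = 0.29 × (0.46 × 27.6 + 8.13) = 0.29 × 20.826 = 6.0395 mm/d
ETc = Kc × ET₀ = 1.10 × 6.0395 = 6.6435 mm/d
Over 10 days: 6.6435 × 10 = 66.435 mm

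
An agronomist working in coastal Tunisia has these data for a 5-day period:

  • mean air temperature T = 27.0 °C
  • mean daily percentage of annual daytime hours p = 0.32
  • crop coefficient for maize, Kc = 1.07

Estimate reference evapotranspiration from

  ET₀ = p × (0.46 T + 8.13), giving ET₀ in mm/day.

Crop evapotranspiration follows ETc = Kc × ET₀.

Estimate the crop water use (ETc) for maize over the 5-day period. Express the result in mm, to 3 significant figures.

35.2 mm

ET₀ = 0.32 × (0.46 × 27.0 + 8.13) = 0.32 × 20.550 = 6.5760 mm/d
ETc = Kc × ET₀ = 1.07 × 6.5760 = 7.0363 mm/d
Over 5 days: 7.0363 × 5 = 35.182 mm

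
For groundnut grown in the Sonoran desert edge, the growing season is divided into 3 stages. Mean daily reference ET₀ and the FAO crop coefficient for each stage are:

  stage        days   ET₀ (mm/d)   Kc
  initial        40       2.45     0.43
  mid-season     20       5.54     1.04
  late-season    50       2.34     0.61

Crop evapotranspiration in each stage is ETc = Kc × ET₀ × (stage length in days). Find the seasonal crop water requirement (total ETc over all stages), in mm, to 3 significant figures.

229 mm

initial: 0.43 × 2.45 × 40 = 42.14 mm
mid-season: 1.04 × 5.54 × 20 = 115.23 mm
late-season: 0.61 × 2.34 × 50 = 71.37 mm
Seasonal total = 228.74 mm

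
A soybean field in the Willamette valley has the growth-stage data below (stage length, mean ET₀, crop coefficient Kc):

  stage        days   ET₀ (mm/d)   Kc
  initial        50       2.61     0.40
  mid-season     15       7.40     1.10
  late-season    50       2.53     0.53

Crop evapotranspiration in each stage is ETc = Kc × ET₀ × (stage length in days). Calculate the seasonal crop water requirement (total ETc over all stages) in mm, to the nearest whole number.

241 mm

initial: 0.40 × 2.61 × 50 = 52.20 mm
mid-season: 1.10 × 7.40 × 15 = 122.10 mm
late-season: 0.53 × 2.53 × 50 = 67.05 mm
Seasonal total = 241.35 mm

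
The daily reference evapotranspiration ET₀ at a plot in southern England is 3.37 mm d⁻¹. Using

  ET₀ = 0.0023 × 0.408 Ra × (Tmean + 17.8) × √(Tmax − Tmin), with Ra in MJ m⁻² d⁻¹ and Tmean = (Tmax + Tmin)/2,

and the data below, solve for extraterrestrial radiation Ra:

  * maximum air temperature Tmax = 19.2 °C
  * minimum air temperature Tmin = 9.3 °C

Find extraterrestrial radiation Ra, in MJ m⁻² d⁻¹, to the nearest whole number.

36 MJ m⁻² d⁻¹

Tmean = (19.2+9.3)/2 = 14.25 °C; ΔT = 9.9
Ra = ET₀ / [0.0023 × 0.408 × (Tmean+17.8) × √ΔT]
   = 3.37 / (0.0023 × 0.408 × 32.05 × 3.1464) = 35.612 MJ m⁻² d⁻¹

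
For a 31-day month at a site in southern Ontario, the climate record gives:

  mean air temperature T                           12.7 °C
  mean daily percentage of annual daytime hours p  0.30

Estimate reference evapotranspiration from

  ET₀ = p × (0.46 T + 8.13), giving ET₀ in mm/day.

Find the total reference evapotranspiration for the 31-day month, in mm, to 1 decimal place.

ET₀ = 0.30 × (0.46 × 12.7 + 8.13) = 0.30 × 13.972 = 4.1916 mm/d
Monthly total = 4.1916 × 31 = 129.940 mm

129.9 mm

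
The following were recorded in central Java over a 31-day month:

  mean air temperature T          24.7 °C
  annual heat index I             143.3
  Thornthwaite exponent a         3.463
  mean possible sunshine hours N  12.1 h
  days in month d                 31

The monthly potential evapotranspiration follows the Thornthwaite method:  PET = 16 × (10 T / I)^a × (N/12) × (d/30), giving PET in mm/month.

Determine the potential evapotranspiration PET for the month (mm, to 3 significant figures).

110 mm

10T/I = 10 × 24.7 / 143.3 = 1.7237
(10T/I)^a = 1.7237^3.463 = 6.5897
Uncorrected PET = 16 × 6.5897 = 105.435 mm
Correction = (N/12)(d/30) = (12.1/12)(31/30) = 1.0419
PET = 105.435 × 1.0419 = 109.853 mm/month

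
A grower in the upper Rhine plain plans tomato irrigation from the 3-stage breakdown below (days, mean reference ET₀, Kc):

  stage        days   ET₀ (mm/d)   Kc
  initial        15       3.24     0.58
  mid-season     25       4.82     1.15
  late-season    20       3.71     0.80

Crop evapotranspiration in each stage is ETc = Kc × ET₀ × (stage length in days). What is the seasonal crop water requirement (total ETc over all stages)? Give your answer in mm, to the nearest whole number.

226 mm

initial: 0.58 × 3.24 × 15 = 28.19 mm
mid-season: 1.15 × 4.82 × 25 = 138.58 mm
late-season: 0.80 × 3.71 × 20 = 59.36 mm
Seasonal total = 226.13 mm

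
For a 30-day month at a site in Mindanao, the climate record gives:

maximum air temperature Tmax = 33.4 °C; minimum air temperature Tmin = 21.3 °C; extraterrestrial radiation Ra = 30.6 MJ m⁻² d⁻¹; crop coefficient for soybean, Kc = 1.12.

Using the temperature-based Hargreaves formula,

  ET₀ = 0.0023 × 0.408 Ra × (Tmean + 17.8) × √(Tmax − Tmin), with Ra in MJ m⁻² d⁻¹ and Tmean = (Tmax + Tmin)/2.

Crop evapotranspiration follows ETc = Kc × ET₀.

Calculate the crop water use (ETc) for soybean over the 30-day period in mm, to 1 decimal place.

151.5 mm

Tmean = (33.4 + 21.3)/2 = 27.35 °C
0.408 Ra = 0.408 × 30.6 = 12.4848 mm/d equivalent
ET₀ = 0.0023 × 12.4848 × (27.35 + 17.8) × √12.1 = 0.0023 × 12.4848 × 45.15 × 3.4785 = 4.5098 mm/d
ETc = Kc × ET₀ = 1.12 × 4.5098 = 5.0510 mm/d
Over 30 days: 5.0510 × 30 = 151.530 mm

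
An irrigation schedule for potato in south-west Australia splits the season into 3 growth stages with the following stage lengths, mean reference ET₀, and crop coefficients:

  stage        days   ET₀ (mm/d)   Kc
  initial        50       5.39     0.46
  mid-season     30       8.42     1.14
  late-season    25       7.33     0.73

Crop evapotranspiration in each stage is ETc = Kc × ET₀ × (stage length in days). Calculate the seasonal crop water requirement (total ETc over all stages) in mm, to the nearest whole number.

546 mm

initial: 0.46 × 5.39 × 50 = 123.97 mm
mid-season: 1.14 × 8.42 × 30 = 287.96 mm
late-season: 0.73 × 7.33 × 25 = 133.77 mm
Seasonal total = 545.70 mm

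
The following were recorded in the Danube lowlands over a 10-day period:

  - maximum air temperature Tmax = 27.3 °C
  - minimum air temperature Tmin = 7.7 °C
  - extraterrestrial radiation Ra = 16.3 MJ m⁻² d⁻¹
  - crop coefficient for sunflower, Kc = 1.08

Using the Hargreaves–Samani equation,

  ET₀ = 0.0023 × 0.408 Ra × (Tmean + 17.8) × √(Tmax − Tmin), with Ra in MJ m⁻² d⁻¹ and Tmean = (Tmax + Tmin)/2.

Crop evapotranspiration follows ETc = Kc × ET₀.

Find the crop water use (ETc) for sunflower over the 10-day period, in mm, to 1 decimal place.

25.8 mm

Tmean = (27.3 + 7.7)/2 = 17.50 °C
0.408 Ra = 0.408 × 16.3 = 6.6504 mm/d equivalent
ET₀ = 0.0023 × 6.6504 × (17.50 + 17.8) × √19.6 = 0.0023 × 6.6504 × 35.30 × 4.4272 = 2.3904 mm/d
ETc = Kc × ET₀ = 1.08 × 2.3904 = 2.5816 mm/d
Over 10 days: 2.5816 × 10 = 25.816 mm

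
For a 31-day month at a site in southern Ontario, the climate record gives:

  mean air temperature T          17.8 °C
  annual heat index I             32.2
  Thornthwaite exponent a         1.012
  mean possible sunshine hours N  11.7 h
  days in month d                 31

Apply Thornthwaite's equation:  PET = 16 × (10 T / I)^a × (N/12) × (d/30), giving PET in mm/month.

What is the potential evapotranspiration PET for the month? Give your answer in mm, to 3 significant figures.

91.0 mm

10T/I = 10 × 17.8 / 32.2 = 5.5280
(10T/I)^a = 5.5280^1.012 = 5.6426
Uncorrected PET = 16 × 5.6426 = 90.282 mm
Correction = (N/12)(d/30) = (11.7/12)(31/30) = 1.0075
PET = 90.282 × 1.0075 = 90.959 mm/month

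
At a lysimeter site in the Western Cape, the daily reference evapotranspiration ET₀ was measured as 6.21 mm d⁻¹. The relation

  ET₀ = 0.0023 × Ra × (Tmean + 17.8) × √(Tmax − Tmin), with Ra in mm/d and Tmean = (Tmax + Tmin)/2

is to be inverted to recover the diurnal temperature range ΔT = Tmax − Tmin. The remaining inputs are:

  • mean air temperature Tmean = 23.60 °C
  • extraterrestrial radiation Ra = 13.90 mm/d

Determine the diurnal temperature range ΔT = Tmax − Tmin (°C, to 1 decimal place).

√ΔT = ET₀ / [0.0023 × Ra × (Tmean+17.8)] = 6.21 / (0.0023 × 13.90 × 41.40) = 4.6919
ΔT = 4.6919² = 22.014 °C

22.0 °C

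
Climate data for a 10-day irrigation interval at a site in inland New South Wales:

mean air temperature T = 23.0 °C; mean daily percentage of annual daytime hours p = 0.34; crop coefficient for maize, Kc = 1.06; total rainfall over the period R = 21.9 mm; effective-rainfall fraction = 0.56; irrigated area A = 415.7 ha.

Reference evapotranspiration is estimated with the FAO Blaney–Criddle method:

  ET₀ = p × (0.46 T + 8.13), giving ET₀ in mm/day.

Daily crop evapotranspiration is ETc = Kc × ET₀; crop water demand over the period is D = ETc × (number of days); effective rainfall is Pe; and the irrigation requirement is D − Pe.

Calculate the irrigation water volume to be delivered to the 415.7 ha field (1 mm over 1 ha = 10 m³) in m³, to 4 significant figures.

ET₀ = 0.34 × (0.46 × 23.0 + 8.13) = 0.34 × 18.710 = 6.3614 mm/d
ETc = Kc × ET₀ = 1.06 × 6.3614 = 6.7431 mm/d
Crop demand D = ETc × 10 d = 6.7431 × 10 = 67.431 mm
Pe = 0.56 × 21.9 = 12.264 mm
D − Pe = 67.431 − 12.264 = 55.167 mm
Volume = 55.167 mm × 415.7 ha × 10 = 229329.2 m³

229300 m³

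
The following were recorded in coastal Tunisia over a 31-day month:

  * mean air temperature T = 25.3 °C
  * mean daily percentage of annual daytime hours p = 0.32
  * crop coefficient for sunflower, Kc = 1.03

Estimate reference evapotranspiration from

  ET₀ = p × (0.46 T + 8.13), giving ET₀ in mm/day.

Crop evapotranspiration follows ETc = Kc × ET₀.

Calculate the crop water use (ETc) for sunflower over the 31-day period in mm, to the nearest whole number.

ET₀ = 0.32 × (0.46 × 25.3 + 8.13) = 0.32 × 19.768 = 6.3258 mm/d
ETc = Kc × ET₀ = 1.03 × 6.3258 = 6.5156 mm/d
Over 31 days: 6.5156 × 31 = 201.984 mm

202 mm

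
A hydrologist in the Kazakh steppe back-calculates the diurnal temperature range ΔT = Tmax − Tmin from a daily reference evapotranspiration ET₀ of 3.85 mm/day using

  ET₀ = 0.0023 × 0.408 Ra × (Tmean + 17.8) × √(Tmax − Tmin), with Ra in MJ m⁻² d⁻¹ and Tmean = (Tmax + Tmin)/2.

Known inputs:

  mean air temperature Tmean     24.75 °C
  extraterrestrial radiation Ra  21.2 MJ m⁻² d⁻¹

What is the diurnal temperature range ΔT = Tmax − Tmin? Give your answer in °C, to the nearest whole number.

√ΔT = ET₀ / [0.0023 × 0.408 × Ra × (Tmean+17.8)] = 3.85 / (0.0023 × 8.6496 × 42.55) = 4.5482
ΔT = 4.5482² = 20.686 °C

21 °C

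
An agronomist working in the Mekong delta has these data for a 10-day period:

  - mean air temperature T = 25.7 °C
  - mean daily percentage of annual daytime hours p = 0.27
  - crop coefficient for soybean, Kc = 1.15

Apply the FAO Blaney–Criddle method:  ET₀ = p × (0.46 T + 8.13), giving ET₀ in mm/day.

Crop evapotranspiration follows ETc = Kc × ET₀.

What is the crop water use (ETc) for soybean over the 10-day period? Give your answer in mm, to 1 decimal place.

ET₀ = 0.27 × (0.46 × 25.7 + 8.13) = 0.27 × 19.952 = 5.3870 mm/d
ETc = Kc × ET₀ = 1.15 × 5.3870 = 6.1951 mm/d
Over 10 days: 6.1951 × 10 = 61.951 mm

62.0 mm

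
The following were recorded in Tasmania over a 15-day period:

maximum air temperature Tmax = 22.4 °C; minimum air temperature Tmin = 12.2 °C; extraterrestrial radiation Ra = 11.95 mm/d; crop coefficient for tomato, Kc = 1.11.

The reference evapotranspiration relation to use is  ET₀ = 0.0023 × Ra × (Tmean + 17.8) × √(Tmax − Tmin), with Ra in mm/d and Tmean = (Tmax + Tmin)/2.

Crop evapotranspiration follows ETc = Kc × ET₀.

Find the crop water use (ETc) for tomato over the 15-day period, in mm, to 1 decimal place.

Tmean = (22.4 + 12.2)/2 = 17.30 °C
ET₀ = 0.0023 × 11.95 × (17.30 + 17.8) × √10.2 = 0.0023 × 11.95 × 35.10 × 3.1937 = 3.0810 mm/d
ETc = Kc × ET₀ = 1.11 × 3.0810 = 3.4199 mm/d
Over 15 days: 3.4199 × 15 = 51.299 mm

51.3 mm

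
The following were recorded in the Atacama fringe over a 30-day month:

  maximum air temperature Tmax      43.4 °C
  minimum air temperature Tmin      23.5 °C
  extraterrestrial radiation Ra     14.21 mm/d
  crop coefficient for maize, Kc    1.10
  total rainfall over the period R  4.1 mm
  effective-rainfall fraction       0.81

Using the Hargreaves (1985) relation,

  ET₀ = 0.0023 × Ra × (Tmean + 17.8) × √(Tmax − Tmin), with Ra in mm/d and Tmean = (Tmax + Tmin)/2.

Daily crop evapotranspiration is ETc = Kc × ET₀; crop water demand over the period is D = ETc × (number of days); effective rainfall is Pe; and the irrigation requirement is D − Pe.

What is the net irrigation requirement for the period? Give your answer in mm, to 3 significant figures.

Tmean = (43.4 + 23.5)/2 = 33.45 °C
ET₀ = 0.0023 × 14.21 × (33.45 + 17.8) × √19.9 = 0.0023 × 14.21 × 51.25 × 4.4609 = 7.4720 mm/d
ETc = Kc × ET₀ = 1.10 × 7.4720 = 8.2192 mm/d
Crop demand D = ETc × 30 d = 8.2192 × 30 = 246.576 mm
Pe = 0.81 × 4.1 = 3.321 mm
D − Pe = 246.576 − 3.321 = 243.255 mm

243 mm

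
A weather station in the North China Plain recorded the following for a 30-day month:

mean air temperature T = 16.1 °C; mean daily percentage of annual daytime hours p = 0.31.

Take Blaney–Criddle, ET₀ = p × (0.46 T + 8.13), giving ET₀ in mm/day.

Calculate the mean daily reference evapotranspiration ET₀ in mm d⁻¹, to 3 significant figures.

4.82 mm d⁻¹

ET₀ = 0.31 × (0.46 × 16.1 + 8.13) = 0.31 × 15.536 = 4.8162 mm/d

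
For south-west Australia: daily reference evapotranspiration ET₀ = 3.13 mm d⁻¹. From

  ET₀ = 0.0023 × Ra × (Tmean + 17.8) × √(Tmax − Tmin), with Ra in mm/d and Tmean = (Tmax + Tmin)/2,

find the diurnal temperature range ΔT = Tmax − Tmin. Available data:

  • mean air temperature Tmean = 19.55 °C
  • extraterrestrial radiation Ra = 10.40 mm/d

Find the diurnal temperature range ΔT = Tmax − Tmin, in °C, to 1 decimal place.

√ΔT = ET₀ / [0.0023 × Ra × (Tmean+17.8)] = 3.13 / (0.0023 × 10.40 × 37.35) = 3.5034
ΔT = 3.5034² = 12.274 °C

12.3 °C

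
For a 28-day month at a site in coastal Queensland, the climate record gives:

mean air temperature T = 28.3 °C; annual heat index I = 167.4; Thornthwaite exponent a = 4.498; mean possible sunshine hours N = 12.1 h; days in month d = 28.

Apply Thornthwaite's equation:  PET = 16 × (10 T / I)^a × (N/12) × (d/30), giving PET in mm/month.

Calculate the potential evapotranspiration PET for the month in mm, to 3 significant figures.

160 mm

10T/I = 10 × 28.3 / 167.4 = 1.6906
(10T/I)^a = 1.6906^4.498 = 10.6103
Uncorrected PET = 16 × 10.6103 = 169.765 mm
Correction = (N/12)(d/30) = (12.1/12)(28/30) = 0.9411
PET = 169.765 × 0.9411 = 159.766 mm/month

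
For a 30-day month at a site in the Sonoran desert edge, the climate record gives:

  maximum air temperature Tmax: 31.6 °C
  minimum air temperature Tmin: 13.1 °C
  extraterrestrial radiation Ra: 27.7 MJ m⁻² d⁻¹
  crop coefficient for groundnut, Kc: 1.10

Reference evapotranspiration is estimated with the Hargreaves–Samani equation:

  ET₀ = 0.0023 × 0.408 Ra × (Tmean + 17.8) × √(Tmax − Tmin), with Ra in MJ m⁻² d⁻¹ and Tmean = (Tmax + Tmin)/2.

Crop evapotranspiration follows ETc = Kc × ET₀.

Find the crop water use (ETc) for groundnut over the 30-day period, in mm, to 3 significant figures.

148 mm

Tmean = (31.6 + 13.1)/2 = 22.35 °C
0.408 Ra = 0.408 × 27.7 = 11.3016 mm/d equivalent
ET₀ = 0.0023 × 11.3016 × (22.35 + 17.8) × √18.5 = 0.0023 × 11.3016 × 40.15 × 4.3012 = 4.4889 mm/d
ETc = Kc × ET₀ = 1.10 × 4.4889 = 4.9378 mm/d
Over 30 days: 4.9378 × 30 = 148.134 mm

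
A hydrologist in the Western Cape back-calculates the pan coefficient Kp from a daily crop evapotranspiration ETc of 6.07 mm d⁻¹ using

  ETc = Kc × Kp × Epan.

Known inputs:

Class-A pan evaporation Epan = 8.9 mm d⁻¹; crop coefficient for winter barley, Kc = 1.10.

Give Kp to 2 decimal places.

0.62

ETc = Kc × Kp × Epan  ⇒  Kp = ETc / (Kc × Epan)
Kp = 6.07 / (1.10 × 8.9) = 6.07 / 9.790 = 0.6200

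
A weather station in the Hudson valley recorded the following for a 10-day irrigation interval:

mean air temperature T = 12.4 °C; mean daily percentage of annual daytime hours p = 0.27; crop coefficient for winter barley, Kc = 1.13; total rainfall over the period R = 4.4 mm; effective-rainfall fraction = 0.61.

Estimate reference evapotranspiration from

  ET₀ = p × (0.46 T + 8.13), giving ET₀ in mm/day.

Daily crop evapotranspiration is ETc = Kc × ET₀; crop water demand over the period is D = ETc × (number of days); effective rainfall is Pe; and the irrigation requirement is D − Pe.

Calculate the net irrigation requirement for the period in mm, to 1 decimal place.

39.5 mm

ET₀ = 0.27 × (0.46 × 12.4 + 8.13) = 0.27 × 13.834 = 3.7352 mm/d
ETc = Kc × ET₀ = 1.13 × 3.7352 = 4.2208 mm/d
Crop demand D = ETc × 10 d = 4.2208 × 10 = 42.208 mm
Pe = 0.61 × 4.4 = 2.684 mm
D − Pe = 42.208 − 2.684 = 39.524 mm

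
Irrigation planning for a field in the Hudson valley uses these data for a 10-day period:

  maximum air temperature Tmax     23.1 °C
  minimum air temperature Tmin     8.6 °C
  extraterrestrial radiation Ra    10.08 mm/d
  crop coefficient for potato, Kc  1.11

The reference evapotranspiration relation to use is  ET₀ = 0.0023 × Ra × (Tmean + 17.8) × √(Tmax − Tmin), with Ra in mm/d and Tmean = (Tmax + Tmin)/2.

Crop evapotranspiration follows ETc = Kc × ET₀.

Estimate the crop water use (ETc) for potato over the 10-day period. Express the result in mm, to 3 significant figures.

33.0 mm

Tmean = (23.1 + 8.6)/2 = 15.85 °C
ET₀ = 0.0023 × 10.08 × (15.85 + 17.8) × √14.5 = 0.0023 × 10.08 × 33.65 × 3.8079 = 2.9707 mm/d
ETc = Kc × ET₀ = 1.11 × 2.9707 = 3.2975 mm/d
Over 10 days: 3.2975 × 10 = 32.975 mm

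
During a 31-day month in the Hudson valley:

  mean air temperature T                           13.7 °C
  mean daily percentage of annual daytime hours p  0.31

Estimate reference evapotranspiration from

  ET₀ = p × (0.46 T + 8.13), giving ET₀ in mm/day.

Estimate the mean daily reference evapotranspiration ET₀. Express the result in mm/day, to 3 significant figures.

ET₀ = 0.31 × (0.46 × 13.7 + 8.13) = 0.31 × 14.432 = 4.4739 mm/d

4.47 mm/day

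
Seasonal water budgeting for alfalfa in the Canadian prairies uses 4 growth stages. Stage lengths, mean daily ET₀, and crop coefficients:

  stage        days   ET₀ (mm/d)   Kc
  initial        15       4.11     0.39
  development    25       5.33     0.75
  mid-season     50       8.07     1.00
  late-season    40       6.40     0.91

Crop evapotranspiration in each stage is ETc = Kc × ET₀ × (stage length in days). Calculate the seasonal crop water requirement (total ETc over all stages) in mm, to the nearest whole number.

initial: 0.39 × 4.11 × 15 = 24.04 mm
development: 0.75 × 5.33 × 25 = 99.94 mm
mid-season: 1.00 × 8.07 × 50 = 403.50 mm
late-season: 0.91 × 6.40 × 40 = 232.96 mm
Seasonal total = 760.44 mm

760 mm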